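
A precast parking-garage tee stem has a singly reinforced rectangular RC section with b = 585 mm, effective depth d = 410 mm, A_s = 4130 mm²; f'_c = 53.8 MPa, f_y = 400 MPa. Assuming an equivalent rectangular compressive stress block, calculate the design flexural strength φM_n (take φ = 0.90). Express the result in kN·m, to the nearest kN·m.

φM_n ≈ 564 kN·m

T = A_s f_y = 4130 × 400 = 1652000 N = 1652 kN.
From C = T: a = T/(0.85 f'_c b) = 1652000/(0.85 × 53.8 × 585) = 61.75 mm.
M_n = T(d − a/2) = 1652 kN × (410 − 30.875) mm = 626.31 kN·m.
φM_n = 0.90 × 626.31 = 563.68 kN·m.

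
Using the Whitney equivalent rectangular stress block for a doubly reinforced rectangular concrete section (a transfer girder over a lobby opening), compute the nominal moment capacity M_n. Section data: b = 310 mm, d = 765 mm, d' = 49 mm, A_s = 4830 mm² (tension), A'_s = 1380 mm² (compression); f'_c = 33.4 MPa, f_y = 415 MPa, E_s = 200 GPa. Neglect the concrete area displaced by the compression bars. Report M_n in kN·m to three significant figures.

Assume both tension and compression steel yield.
Net tension couple steel: A_s − A'_s = 3450 mm².
a = (A_s − A'_s) f_y / (0.85 f'_c b) = 1431750/(0.85 × 33.4 × 310) = 162.68 mm.
c = a/β₁ = 162.68/0.811 = 200.59 mm; ε'_s = 0.003(c − d')/c = 0.0023 ≥ f_y/E_s = 0.0021, so compression steel does yield.
M_n = (A_s − A'_s) f_y (d − a/2) + A'_s f_y (d − d') = [1431750 × (765 − 81.34) + 572700 × (765 − 49)] × 10⁻⁶ = 978.83 + 410.05 = 1388.88 kN·m.

M_n ≈ 1390 kN·m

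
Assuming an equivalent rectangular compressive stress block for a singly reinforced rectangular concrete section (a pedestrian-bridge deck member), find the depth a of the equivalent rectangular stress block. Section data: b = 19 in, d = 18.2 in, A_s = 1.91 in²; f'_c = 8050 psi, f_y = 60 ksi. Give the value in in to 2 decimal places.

a ≈ 0.88 in

T = A_s f_y = 1.91 × 60 = 114.6 kips.
a = T/(0.85 f'_c b) = 114.6/(0.85 × 8.05 × 19) = 0.88 in.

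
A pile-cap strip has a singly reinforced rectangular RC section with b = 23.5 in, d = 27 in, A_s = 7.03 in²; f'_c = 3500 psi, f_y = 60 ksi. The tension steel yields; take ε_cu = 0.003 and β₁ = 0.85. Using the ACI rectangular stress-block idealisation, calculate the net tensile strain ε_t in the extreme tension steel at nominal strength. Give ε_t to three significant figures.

ε_t ≈ 0.00841

a = A_s f_y/(0.85 f'_c b) = 6.033 in.
β₁ = 0.85, so c = a/β₁ = 6.033/0.85 = 7.098 in.
From the linear strain diagram with ε_cu = 0.003: ε_t = 0.003 (d − c)/c = 0.003 × (27 − 7.098)/7.098 = 0.00841.
Since ε_t ≥ 0.005, the section is tension-controlled.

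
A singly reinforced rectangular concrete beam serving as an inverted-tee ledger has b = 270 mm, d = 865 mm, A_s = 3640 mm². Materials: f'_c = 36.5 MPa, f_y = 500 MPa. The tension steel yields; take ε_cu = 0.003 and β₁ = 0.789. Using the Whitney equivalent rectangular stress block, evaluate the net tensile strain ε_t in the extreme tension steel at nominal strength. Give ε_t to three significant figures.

a = A_s f_y/(0.85 f'_c b) = 217.27 mm.
β₁ = 0.789, so c = a/β₁ = 217.27/0.789 = 275.37 mm.
From the linear strain diagram with ε_cu = 0.003: ε_t = 0.003 (d − c)/c = 0.003 × (865 − 275.37)/275.37 = 0.00642.
Since ε_t ≥ 0.005, the section is tension-controlled.

ε_t ≈ 0.00642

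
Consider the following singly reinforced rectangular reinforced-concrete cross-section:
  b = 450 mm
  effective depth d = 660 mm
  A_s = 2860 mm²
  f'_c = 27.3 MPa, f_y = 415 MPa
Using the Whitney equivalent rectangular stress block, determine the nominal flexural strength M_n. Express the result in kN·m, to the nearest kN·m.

T = A_s f_y = 2860 × 415 = 1186900 N = 1186.9 kN.
From C = T: a = T/(0.85 f'_c b) = 1186900/(0.85 × 27.3 × 450) = 113.66 mm.
M_n = T(d − a/2) = 1186.9 kN × (660 − 56.83) mm = 715.90 kN·m.

M_n ≈ 716 kN·m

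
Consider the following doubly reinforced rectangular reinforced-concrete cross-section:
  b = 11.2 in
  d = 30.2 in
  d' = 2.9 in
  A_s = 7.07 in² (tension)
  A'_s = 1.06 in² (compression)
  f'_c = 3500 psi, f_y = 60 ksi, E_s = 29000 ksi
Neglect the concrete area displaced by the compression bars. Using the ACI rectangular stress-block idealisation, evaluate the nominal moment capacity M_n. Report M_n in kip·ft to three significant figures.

M_n ≈ 890 kip·ft

Assume both steels yield.
a = (A_s − A'_s) f_y/(0.85 f'_c b) = (7.07 − 1.06) × 60/(0.85 × 3.5 × 11.2) = 10.822 in.
c = a/β₁ = 10.822/0.85 = 12.732 in; ε'_s = 0.003(c − d')/c = 0.0023 ≥ ε_y = 0.0021, so the compression steel yields.
M_n = (A_s − A'_s) f_y (d − a/2) + A'_s f_y (d − d') = 360.6 × (30.2 − 5.411) + 63.6 × (30.2 − 2.9) = 8938.9 + 1736.3 = 10675.2 kip·in = 10675.2/12 = 889.60 kip·ft.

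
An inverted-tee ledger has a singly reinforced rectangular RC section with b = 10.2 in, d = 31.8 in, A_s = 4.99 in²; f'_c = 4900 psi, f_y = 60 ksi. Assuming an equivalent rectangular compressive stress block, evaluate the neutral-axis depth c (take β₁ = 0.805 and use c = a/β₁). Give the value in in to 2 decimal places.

c ≈ 8.75 in

T = A_s f_y = 4.99 × 60 = 299.4 kips.
a = T/(0.85 f'_c b) = 299.4/(0.85 × 4.9 × 10.2) = 7.0475 in.
With β₁ = 0.805, c = a/β₁ = 7.0475/0.805 = 8.75 in.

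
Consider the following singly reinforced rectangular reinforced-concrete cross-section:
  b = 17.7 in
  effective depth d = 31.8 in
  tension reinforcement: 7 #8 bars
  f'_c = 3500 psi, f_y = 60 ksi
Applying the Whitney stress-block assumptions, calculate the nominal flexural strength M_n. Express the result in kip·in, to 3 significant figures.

M_n ≈ 9510 kip·in

A_s = 7 × 0.79 = 5.53 in².
T = A_s f_y = 5.53 × 60 = 331.8 kips.
a = T/(0.85 f'_c b) = 331.8/(0.85 × 3.5 × 17.7) = 6.301 in.
M_n = T(d − a/2) = 331.8 × (31.8 − 3.1505) = 9505.9 kip·in.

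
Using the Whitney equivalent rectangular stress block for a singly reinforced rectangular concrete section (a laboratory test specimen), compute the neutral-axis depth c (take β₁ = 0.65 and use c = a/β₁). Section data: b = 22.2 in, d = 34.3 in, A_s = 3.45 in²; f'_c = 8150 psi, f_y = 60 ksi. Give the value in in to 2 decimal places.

c ≈ 2.07 in

T = A_s f_y = 3.45 × 60 = 207 kips.
a = T/(0.85 f'_c b) = 207/(0.85 × 8.15 × 22.2) = 1.3460 in.
With β₁ = 0.65, c = a/β₁ = 1.3460/0.65 = 2.07 in.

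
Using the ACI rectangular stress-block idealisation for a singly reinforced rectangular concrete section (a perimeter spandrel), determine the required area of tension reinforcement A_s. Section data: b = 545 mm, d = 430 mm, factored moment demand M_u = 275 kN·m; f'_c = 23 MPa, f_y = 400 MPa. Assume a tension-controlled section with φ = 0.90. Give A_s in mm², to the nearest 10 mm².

M_n = M_u/φ = 275/0.90 = 305.556 kN·m.
With M_n = 0.85 f'_c a b (d − a/2), solve the quadratic for a:
a = d − √(d² − 2M_n/(0.85 f'_c b)) = 430 − √(430² − 2 × 305.556×10⁶/(0.85 × 23 × 545)) = 72.87 mm.
A_s = 0.85 f'_c a b / f_y = 0.85 × 23 × 72.87 × 545 / 400 = 1941.0 mm².

A_s ≈ 1940 mm²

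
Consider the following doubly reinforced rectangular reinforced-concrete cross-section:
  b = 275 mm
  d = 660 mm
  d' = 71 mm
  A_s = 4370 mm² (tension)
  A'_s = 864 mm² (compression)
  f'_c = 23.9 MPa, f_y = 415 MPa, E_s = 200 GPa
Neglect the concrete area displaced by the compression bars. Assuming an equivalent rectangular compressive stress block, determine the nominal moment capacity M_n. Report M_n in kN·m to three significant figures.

Assume both tension and compression steel yield.
Net tension couple steel: A_s − A'_s = 3506 mm².
a = (A_s − A'_s) f_y / (0.85 f'_c b) = 1454990/(0.85 × 23.9 × 275) = 260.44 mm.
c = a/β₁ = 260.44/0.85 = 306.40 mm; ε'_s = 0.003(c − d')/c = 0.0023 ≥ f_y/E_s = 0.0021, so compression steel does yield.
M_n = (A_s − A'_s) f_y (d − a/2) + A'_s f_y (d − d') = [1454990 × (660 − 130.22) + 358560 × (660 − 71)] × 10⁻⁶ = 770.82 + 211.19 = 982.01 kN·m.

M_n ≈ 982 kN·m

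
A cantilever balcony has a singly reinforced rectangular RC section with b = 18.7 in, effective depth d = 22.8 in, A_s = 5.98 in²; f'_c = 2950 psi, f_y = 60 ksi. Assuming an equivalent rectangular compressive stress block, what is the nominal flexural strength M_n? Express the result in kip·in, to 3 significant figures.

T = A_s f_y = 5.98 × 60 = 358.8 kips.
a = T/(0.85 f'_c b) = 358.8/(0.85 × 2.95 × 18.7) = 7.652 in.
M_n = T(d − a/2) = 358.8 × (22.8 − 3.826) = 6807.9 kip·in.

M_n ≈ 6810 kip·in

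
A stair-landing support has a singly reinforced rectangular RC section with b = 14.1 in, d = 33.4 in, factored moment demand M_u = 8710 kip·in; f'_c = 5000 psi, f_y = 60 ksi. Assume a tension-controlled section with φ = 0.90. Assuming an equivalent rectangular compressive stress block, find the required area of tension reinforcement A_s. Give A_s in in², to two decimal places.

M_n = M_u/φ = 8710/0.90 = 9677.78 kip·in.
From M_n = 0.85 f'_c a b (d − a/2):
a = d − √(d² − 2M_n/(0.85 f'_c b)) = 33.4 − √(33.4² − 2 × 9677.78/(0.85 × 5 × 14.1)) = 5.247 in.
A_s = 0.85 f'_c a b / f_y = 0.85 × 5 × 5.247 × 14.1 / 60 = 5.240 in².

A_s ≈ 5.24 in²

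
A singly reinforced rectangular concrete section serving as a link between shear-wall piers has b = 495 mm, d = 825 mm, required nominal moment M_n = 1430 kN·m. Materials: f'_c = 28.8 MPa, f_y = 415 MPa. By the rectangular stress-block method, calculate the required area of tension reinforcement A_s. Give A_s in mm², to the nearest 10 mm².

A_s ≈ 4620 mm²

With M_n = 0.85 f'_c a b (d − a/2), solve the quadratic for a:
a = d − √(d² − 2M_n/(0.85 f'_c b)) = 825 − √(825² − 2 × 1430×10⁶/(0.85 × 28.8 × 495)) = 158.21 mm.
A_s = 0.85 f'_c a b / f_y = 0.85 × 28.8 × 158.21 × 495 / 415 = 4619.6 mm².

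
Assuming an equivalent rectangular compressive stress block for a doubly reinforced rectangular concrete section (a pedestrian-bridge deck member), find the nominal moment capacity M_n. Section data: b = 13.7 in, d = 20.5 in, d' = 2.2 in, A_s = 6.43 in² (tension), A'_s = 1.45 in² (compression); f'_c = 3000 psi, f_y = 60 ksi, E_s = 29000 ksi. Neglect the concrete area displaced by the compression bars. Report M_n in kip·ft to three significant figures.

M_n ≈ 537 kip·ft

Assume both steels yield.
a = (A_s − A'_s) f_y/(0.85 f'_c b) = (6.43 − 1.45) × 60/(0.85 × 3 × 13.7) = 8.553 in.
c = a/β₁ = 8.553/0.85 = 10.062 in; ε'_s = 0.003(c − d')/c = 0.0023 ≥ ε_y = 0.0021, so the compression steel yields.
M_n = (A_s − A'_s) f_y (d − a/2) + A'_s f_y (d − d') = 298.8 × (20.5 − 4.2765) + 87 × (20.5 − 2.2) = 4847.6 + 1592.1 = 6439.7 kip·in = 6439.7/12 = 536.64 kip·ft.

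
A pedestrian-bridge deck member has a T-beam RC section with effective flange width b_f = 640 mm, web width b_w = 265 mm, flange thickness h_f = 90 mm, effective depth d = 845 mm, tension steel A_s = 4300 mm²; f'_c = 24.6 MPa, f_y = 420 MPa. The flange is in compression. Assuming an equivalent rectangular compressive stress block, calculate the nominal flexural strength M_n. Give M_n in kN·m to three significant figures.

M_n ≈ 1390 kN·m

Tension: T = A_s f_y = 4300 × 420 = 1806000 N.
Try a within the flange: a = T/(0.85 f'_c b_f) = 1806000/(0.85 × 24.6 × 640) = 134.95 mm.
a = 134.95 > h_f = 90 mm: the block extends into the web. Split into flange-overhang and web parts.
C_f = 0.85 f'_c (b_f − b_w) h_f = 0.85 × 24.6 × (640 − 265) × 90 = 705713 N.
Remaining web compression depth: a_w = (T − C_f)/(0.85 f'_c b_w) = (1806000 − 705713)/(0.85 × 24.6 × 265) = 198.57 mm.
M_n = C_f(d − h_f/2) + (T − C_f)(d − a_w/2) = 705713 × (845 − 45) + 1100287 × (845 − 99.285) = 564.57 + 820.50 = 1385.07 × 10⁶ N·mm.
M_n = 1385.07 kN·m.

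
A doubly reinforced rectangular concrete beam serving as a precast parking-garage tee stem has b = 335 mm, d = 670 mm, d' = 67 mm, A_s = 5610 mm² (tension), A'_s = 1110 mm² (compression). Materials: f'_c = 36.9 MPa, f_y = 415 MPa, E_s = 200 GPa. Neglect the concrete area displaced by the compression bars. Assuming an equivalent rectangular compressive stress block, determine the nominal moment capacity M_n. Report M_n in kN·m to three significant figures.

Assume both tension and compression steel yield.
Net tension couple steel: A_s − A'_s = 4500 mm².
a = (A_s − A'_s) f_y / (0.85 f'_c b) = 1867500/(0.85 × 36.9 × 335) = 177.73 mm.
c = a/β₁ = 177.73/0.786 = 226.12 mm; ε'_s = 0.003(c − d')/c = 0.0021 ≥ f_y/E_s = 0.0021, so compression steel does yield.
M_n = (A_s − A'_s) f_y (d − a/2) + A'_s f_y (d − d') = [1867500 × (670 − 88.865) + 460650 × (670 − 67)] × 10⁻⁶ = 1085.27 + 277.77 = 1363.04 kN·m.

M_n ≈ 1360 kN·m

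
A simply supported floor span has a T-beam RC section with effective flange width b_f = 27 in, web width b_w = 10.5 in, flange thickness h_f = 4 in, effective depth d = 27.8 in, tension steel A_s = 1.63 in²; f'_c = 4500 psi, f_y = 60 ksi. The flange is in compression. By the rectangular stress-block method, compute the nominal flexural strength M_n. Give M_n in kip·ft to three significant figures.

M_n ≈ 223 kip·ft

Tension: T = A_s f_y = 1.63 × 60 = 97.8 kips.
Try a within the flange: a = T/(0.85 f'_c b_f) = 97.8/(0.85 × 4.5 × 27) = 0.947 in.
Since a = 0.947 ≤ h_f = 4 in, the stress block lies entirely in the flange; analyse as a rectangular beam of width b_f.
M_n = T(d − a/2) = 97.8 × (27.8 − 0.4735) = 2672.5 kip·in.
M_n = 2672.5/12 = 222.71 kip·ft.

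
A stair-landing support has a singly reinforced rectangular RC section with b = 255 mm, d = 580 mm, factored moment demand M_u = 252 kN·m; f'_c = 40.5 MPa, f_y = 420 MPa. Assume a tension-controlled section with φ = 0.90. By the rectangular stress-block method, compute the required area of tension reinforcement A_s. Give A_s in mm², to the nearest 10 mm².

A_s ≈ 1210 mm²

M_n = M_u/φ = 252/0.90 = 280 kN·m.
With M_n = 0.85 f'_c a b (d − a/2), solve the quadratic for a:
a = d − √(d² − 2M_n/(0.85 f'_c b)) = 580 − √(580² − 2 × 280×10⁶/(0.85 × 40.5 × 255)) = 57.88 mm.
A_s = 0.85 f'_c a b / f_y = 0.85 × 40.5 × 57.88 × 255 / 420 = 1209.7 mm².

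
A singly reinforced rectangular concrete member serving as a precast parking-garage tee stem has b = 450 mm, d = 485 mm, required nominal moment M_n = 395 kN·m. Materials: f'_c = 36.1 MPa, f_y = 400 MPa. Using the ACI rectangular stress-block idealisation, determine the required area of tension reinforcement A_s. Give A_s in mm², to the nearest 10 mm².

With M_n = 0.85 f'_c a b (d − a/2), solve the quadratic for a:
a = d − √(d² − 2M_n/(0.85 f'_c b)) = 485 − √(485² − 2 × 395×10⁶/(0.85 × 36.1 × 450)) = 63.08 mm.
A_s = 0.85 f'_c a b / f_y = 0.85 × 36.1 × 63.08 × 450 / 400 = 2177.6 mm².

A_s ≈ 2180 mm²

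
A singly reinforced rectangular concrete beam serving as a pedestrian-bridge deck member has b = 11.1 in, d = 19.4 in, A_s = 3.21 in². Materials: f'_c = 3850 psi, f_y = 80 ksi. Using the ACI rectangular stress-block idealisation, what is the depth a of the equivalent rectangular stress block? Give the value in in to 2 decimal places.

T = A_s f_y = 3.21 × 80 = 256.8 kips.
a = T/(0.85 f'_c b) = 256.8/(0.85 × 3.85 × 11.1) = 7.07 in.

a ≈ 7.07 in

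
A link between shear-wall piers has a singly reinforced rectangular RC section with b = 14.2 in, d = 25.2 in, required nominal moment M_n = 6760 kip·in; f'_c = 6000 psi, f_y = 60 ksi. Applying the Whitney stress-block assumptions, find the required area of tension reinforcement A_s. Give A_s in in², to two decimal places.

A_s ≈ 4.86 in²

From M_n = 0.85 f'_c a b (d − a/2):
a = d − √(d² − 2M_n/(0.85 f'_c b)) = 25.2 − √(25.2² − 2 × 6760/(0.85 × 6 × 14.2)) = 4.026 in.
A_s = 0.85 f'_c a b / f_y = 0.85 × 6 × 4.026 × 14.2 / 60 = 4.859 in².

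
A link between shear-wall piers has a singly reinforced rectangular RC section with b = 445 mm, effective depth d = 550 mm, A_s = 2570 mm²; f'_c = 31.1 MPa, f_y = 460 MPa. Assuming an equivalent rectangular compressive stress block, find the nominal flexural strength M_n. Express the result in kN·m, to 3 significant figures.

M_n ≈ 591 kN·m

T = A_s f_y = 2570 × 460 = 1182200 N = 1182.2 kN.
From C = T: a = T/(0.85 f'_c b) = 1182200/(0.85 × 31.1 × 445) = 100.50 mm.
M_n = T(d − a/2) = 1182.2 kN × (550 − 50.25) mm = 590.80 kN·m.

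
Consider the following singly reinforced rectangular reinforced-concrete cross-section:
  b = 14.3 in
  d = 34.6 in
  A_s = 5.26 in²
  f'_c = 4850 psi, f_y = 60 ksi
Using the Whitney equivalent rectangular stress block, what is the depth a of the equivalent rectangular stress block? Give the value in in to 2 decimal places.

T = A_s f_y = 5.26 × 60 = 315.6 kips.
a = T/(0.85 f'_c b) = 315.6/(0.85 × 4.85 × 14.3) = 5.35 in.

a ≈ 5.35 in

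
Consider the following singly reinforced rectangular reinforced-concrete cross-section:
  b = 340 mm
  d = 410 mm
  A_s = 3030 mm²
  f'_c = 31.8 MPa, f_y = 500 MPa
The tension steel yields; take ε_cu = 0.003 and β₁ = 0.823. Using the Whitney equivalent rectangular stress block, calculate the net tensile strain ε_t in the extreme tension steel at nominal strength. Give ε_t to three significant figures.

a = A_s f_y/(0.85 f'_c b) = 164.85 mm.
β₁ = 0.823, so c = a/β₁ = 164.85/0.823 = 200.30 mm.
From the linear strain diagram with ε_cu = 0.003: ε_t = 0.003 (d − c)/c = 0.003 × (410 − 200.30)/200.30 = 0.00314.
ε_t < 0.004 — the section is over-reinforced for flexure under ACI limits.

ε_t ≈ 0.00314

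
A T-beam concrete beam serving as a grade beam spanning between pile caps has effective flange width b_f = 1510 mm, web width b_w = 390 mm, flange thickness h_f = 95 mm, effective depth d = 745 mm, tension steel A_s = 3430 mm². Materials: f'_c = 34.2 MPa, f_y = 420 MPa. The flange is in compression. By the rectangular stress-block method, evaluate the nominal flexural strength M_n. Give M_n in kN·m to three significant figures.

Tension: T = A_s f_y = 3430 × 420 = 1440600 N.
Try a within the flange: a = T/(0.85 f'_c b_f) = 1440600/(0.85 × 34.2 × 1510) = 32.82 mm.
Since a = 32.82 ≤ h_f = 95 mm, the stress block lies entirely in the flange; analyse as a rectangular beam of width b_f.
M_n = T(d − a/2) = 1440600 × (745 − 16.41) = 1049.61 × 10⁶ N·mm.
M_n = 1049.61 kN·m.

M_n ≈ 1050 kN·m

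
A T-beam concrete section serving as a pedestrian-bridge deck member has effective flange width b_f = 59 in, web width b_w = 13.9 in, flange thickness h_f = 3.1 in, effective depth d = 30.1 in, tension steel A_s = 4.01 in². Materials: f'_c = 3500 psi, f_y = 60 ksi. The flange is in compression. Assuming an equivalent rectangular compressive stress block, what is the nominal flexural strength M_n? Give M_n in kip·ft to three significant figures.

M_n ≈ 590 kip·ft

Tension: T = A_s f_y = 4.01 × 60 = 240.6 kips.
Try a within the flange: a = T/(0.85 f'_c b_f) = 240.6/(0.85 × 3.5 × 59) = 1.371 in.
Since a = 1.371 ≤ h_f = 3.1 in, the stress block lies entirely in the flange; analyse as a rectangular beam of width b_f.
M_n = T(d − a/2) = 240.6 × (30.1 − 0.6855) = 7077.1 kip·in.
M_n = 7077.1/12 = 589.76 kip·ft.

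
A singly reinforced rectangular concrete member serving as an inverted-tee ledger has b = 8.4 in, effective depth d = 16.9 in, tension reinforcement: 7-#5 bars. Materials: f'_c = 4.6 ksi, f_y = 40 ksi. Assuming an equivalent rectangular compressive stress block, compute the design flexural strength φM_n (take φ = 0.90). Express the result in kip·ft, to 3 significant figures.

A_s = 7 × 0.31 = 2.17 in².
T = A_s f_y = 2.17 × 40 = 86.8 kips.
a = T/(0.85 f'_c b) = 86.8/(0.85 × 4.6 × 8.4) = 2.643 in.
M_n = T(d − a/2) = 86.8 × (16.9 − 1.3215) = 1352.2 kip·in = 1352.2/12 = 112.68 kip·ft.
φM_n = 0.90 × 112.68 = 101.41 kip·ft.

φM_n ≈ 101 kip·ft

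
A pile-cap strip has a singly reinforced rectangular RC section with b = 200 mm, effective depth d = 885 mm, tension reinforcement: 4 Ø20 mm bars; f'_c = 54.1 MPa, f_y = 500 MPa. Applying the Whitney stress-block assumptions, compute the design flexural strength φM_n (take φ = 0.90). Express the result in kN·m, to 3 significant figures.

A_s = 4 × 314 = 1256 mm².
T = A_s f_y = 1256 × 500 = 628000 N = 628 kN.
From C = T: a = T/(0.85 f'_c b) = 628000/(0.85 × 54.1 × 200) = 68.28 mm.
M_n = T(d − a/2) = 628 kN × (885 − 34.14) mm = 534.34 kN·m.
φM_n = 0.90 × 534.34 = 480.91 kN·m.

φM_n ≈ 481 kN·m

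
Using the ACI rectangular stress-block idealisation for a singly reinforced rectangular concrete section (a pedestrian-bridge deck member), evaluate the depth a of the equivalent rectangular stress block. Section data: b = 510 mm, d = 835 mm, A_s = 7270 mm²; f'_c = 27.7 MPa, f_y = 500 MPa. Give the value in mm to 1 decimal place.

a ≈ 302.7 mm

T = A_s f_y = 7270 × 500 = 3635000 N = 3635 kN.
Setting C = 0.85 f'_c a b equal to T: a = 3635000/(0.85 × 27.7 × 510) = 302.7 mm.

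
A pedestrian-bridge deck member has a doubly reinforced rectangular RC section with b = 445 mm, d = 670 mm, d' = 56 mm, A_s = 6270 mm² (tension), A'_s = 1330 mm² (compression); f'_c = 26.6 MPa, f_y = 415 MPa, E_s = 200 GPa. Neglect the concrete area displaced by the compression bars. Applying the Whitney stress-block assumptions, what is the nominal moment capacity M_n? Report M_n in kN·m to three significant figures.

Assume both tension and compression steel yield.
Net tension couple steel: A_s − A'_s = 4940 mm².
a = (A_s − A'_s) f_y / (0.85 f'_c b) = 2050100/(0.85 × 26.6 × 445) = 203.76 mm.
c = a/β₁ = 203.76/0.85 = 239.72 mm; ε'_s = 0.003(c − d')/c = 0.0023 ≥ f_y/E_s = 0.0021, so compression steel does yield.
M_n = (A_s − A'_s) f_y (d − a/2) + A'_s f_y (d − d') = [2050100 × (670 − 101.88) + 551950 × (670 − 56)] × 10⁻⁶ = 1164.70 + 338.90 = 1503.60 kN·m.

M_n ≈ 1500 kN·m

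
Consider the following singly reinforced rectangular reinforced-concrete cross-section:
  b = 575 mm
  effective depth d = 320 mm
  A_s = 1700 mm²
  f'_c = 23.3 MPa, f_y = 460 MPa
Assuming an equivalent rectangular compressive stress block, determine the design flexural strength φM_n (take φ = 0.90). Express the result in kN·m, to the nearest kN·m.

T = A_s f_y = 1700 × 460 = 782000 N = 782 kN.
From C = T: a = T/(0.85 f'_c b) = 782000/(0.85 × 23.3 × 575) = 68.67 mm.
M_n = T(d − a/2) = 782 kN × (320 − 34.335) mm = 223.39 kN·m.
φM_n = 0.90 × 223.39 = 201.05 kN·m.

φM_n ≈ 201 kN·m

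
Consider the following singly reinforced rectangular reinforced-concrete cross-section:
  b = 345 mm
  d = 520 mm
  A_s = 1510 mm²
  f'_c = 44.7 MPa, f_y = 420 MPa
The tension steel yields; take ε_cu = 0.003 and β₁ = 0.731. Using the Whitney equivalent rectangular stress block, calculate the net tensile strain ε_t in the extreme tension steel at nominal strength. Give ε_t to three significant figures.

ε_t ≈ 0.0206

a = A_s f_y/(0.85 f'_c b) = 48.38 mm.
β₁ = 0.731, so c = a/β₁ = 48.38/0.731 = 66.18 mm.
From the linear strain diagram with ε_cu = 0.003: ε_t = 0.003 (d − c)/c = 0.003 × (520 − 66.18)/66.18 = 0.0206.
Since ε_t ≥ 0.005, the section is tension-controlled.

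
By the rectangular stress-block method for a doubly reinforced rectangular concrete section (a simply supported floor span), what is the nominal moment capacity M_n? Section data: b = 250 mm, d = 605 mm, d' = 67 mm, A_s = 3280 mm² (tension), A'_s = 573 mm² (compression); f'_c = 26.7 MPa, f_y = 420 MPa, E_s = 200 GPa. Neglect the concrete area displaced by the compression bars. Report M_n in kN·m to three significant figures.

M_n ≈ 703 kN·m

Assume both tension and compression steel yield.
Net tension couple steel: A_s − A'_s = 2707 mm².
a = (A_s − A'_s) f_y / (0.85 f'_c b) = 1136940/(0.85 × 26.7 × 250) = 200.39 mm.
c = a/β₁ = 200.39/0.85 = 235.75 mm; ε'_s = 0.003(c − d')/c = 0.0021 ≥ f_y/E_s = 0.0021, so compression steel does yield.
M_n = (A_s − A'_s) f_y (d − a/2) + A'_s f_y (d − d') = [1136940 × (605 − 100.195) + 240660 × (605 − 67)] × 10⁻⁶ = 573.93 + 129.48 = 703.41 kN·m.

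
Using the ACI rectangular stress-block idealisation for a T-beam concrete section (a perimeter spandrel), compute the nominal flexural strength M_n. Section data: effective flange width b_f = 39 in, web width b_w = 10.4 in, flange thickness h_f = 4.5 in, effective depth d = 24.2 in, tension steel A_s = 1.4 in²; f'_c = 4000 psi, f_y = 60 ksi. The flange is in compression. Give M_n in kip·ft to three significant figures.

M_n ≈ 167 kip·ft

Tension: T = A_s f_y = 1.4 × 60 = 84 kips.
Try a within the flange: a = T/(0.85 f'_c b_f) = 84/(0.85 × 4 × 39) = 0.633 in.
Since a = 0.633 ≤ h_f = 4.5 in, the stress block lies entirely in the flange; analyse as a rectangular beam of width b_f.
M_n = T(d − a/2) = 84 × (24.2 − 0.3165) = 2006.2 kip·in.
M_n = 2006.2/12 = 167.18 kip·ft.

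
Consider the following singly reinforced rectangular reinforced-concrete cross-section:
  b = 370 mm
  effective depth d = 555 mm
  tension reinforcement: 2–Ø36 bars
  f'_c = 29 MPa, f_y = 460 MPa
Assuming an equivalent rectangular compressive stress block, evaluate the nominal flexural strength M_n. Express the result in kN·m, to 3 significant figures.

A_s = 2 × 1018 = 2036 mm².
T = A_s f_y = 2036 × 460 = 936560 N = 936.56 kN.
From C = T: a = T/(0.85 f'_c b) = 936560/(0.85 × 29 × 370) = 102.69 mm.
M_n = T(d − a/2) = 936.56 kN × (555 − 51.345) mm = 471.70 kN·m.

M_n ≈ 472 kN·m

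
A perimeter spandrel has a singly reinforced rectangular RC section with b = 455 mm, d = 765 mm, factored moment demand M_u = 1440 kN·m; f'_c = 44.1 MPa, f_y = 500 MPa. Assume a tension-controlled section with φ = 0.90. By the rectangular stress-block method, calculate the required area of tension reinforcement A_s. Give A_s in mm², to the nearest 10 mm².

A_s ≈ 4590 mm²

M_n = M_u/φ = 1440/0.90 = 1600 kN·m.
With M_n = 0.85 f'_c a b (d − a/2), solve the quadratic for a:
a = d − √(d² − 2M_n/(0.85 f'_c b)) = 765 − √(765² − 2 × 1600×10⁶/(0.85 × 44.1 × 455)) = 134.44 mm.
A_s = 0.85 f'_c a b / f_y = 0.85 × 44.1 × 134.44 × 455 / 500 = 4585.9 mm².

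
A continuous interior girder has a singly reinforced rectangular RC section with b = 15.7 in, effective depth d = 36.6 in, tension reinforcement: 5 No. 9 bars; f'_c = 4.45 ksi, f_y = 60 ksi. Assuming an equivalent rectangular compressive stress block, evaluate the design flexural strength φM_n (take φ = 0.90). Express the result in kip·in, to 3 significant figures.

φM_n ≈ 9200 kip·in

A_s = 5 × 1 = 5 in².
T = A_s f_y = 5 × 60 = 300 kips.
a = T/(0.85 f'_c b) = 300/(0.85 × 4.45 × 15.7) = 5.052 in.
M_n = T(d − a/2) = 300 × (36.6 − 2.526) = 10222.2 kip·in.
φM_n = 0.90 × 10222.2 = 9200.0 kip·in.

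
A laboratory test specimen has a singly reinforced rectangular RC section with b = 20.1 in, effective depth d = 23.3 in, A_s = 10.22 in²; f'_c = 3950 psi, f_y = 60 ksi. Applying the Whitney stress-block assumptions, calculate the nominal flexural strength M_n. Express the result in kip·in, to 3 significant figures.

M_n ≈ 11500 kip·in

T = A_s f_y = 10.22 × 60 = 613.2 kips.
a = T/(0.85 f'_c b) = 613.2/(0.85 × 3.95 × 20.1) = 9.086 in.
M_n = T(d − a/2) = 613.2 × (23.3 − 4.543) = 11501.8 kip·in.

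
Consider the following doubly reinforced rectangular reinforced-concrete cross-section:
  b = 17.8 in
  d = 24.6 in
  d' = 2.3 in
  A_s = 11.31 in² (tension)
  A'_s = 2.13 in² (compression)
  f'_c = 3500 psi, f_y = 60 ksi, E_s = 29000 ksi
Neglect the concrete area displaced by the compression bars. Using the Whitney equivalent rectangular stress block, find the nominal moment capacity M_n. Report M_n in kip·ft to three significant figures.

M_n ≈ 1130 kip·ft

Assume both steels yield.
a = (A_s − A'_s) f_y/(0.85 f'_c b) = (11.31 − 2.13) × 60/(0.85 × 3.5 × 17.8) = 10.401 in.
c = a/β₁ = 10.401/0.85 = 12.236 in; ε'_s = 0.003(c − d')/c = 0.0024 ≥ ε_y = 0.0021, so the compression steel yields.
M_n = (A_s − A'_s) f_y (d − a/2) + A'_s f_y (d − d') = 550.8 × (24.6 − 5.2005) + 127.8 × (24.6 − 2.3) = 10685.2 + 2849.9 = 13535.1 kip·in = 13535.1/12 = 1127.93 kip·ft.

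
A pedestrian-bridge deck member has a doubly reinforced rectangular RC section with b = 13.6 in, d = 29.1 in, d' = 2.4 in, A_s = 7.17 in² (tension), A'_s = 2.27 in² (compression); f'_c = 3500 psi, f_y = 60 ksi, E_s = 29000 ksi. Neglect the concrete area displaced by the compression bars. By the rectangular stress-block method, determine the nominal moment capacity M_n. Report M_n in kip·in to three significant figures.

M_n ≈ 11100 kip·in

Assume both steels yield.
a = (A_s − A'_s) f_y/(0.85 f'_c b) = (7.17 − 2.27) × 60/(0.85 × 3.5 × 13.6) = 7.266 in.
c = a/β₁ = 7.266/0.85 = 8.548 in; ε'_s = 0.003(c − d')/c = 0.0022 ≥ ε_y = 0.0021, so the compression steel yields.
M_n = (A_s − A'_s) f_y (d − a/2) + A'_s f_y (d − d') = 294 × (29.1 − 3.633) + 136.2 × (29.1 − 2.4) = 7487.3 + 3636.5 = 11123.8 kip·in.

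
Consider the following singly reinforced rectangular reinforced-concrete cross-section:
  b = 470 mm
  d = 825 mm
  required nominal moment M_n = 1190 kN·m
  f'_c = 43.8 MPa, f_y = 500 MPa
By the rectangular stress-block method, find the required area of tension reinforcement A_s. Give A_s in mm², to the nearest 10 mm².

With M_n = 0.85 f'_c a b (d − a/2), solve the quadratic for a:
a = d − √(d² − 2M_n/(0.85 f'_c b)) = 825 − √(825² − 2 × 1190×10⁶/(0.85 × 43.8 × 470)) = 87.02 mm.
A_s = 0.85 f'_c a b / f_y = 0.85 × 43.8 × 87.02 × 470 / 500 = 3045.4 mm².

A_s ≈ 3050 mm²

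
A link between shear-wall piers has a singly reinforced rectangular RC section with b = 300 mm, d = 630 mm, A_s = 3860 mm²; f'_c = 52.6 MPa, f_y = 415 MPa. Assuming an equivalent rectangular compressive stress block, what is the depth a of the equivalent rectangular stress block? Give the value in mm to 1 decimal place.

a ≈ 119.4 mm

T = A_s f_y = 3860 × 415 = 1601900 N = 1601.9 kN.
Setting C = 0.85 f'_c a b equal to T: a = 1601900/(0.85 × 52.6 × 300) = 119.4 mm.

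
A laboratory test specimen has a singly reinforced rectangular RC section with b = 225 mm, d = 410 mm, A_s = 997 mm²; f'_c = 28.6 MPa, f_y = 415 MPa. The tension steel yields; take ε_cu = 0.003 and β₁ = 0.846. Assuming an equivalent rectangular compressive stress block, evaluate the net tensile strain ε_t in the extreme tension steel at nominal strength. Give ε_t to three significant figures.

a = A_s f_y/(0.85 f'_c b) = 75.64 mm.
β₁ = 0.846, so c = a/β₁ = 75.64/0.846 = 89.41 mm.
From the linear strain diagram with ε_cu = 0.003: ε_t = 0.003 (d − c)/c = 0.003 × (410 − 89.41)/89.41 = 0.0108.
Since ε_t ≥ 0.005, the section is tension-controlled.

ε_t ≈ 0.0108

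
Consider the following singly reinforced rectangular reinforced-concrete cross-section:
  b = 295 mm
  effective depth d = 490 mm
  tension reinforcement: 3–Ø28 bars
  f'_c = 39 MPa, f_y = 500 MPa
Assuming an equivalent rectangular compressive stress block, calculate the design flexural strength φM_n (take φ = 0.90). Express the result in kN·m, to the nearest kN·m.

A_s = 3 × 616 = 1848 mm².
T = A_s f_y = 1848 × 500 = 924000 N = 924 kN.
From C = T: a = T/(0.85 f'_c b) = 924000/(0.85 × 39 × 295) = 94.49 mm.
M_n = T(d − a/2) = 924 kN × (490 − 47.245) mm = 409.11 kN·m.
φM_n = 0.90 × 409.11 = 368.20 kN·m.

φM_n ≈ 368 kN·m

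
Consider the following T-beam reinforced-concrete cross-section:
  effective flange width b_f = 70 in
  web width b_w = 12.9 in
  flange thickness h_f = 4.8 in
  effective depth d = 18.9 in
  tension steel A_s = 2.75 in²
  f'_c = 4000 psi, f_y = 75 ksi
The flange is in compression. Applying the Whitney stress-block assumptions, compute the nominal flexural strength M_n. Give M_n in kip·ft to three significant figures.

M_n ≈ 317 kip·ft

Tension: T = A_s f_y = 2.75 × 75 = 206.25 kips.
Try a within the flange: a = T/(0.85 f'_c b_f) = 206.25/(0.85 × 4 × 70) = 0.867 in.
Since a = 0.867 ≤ h_f = 4.8 in, the stress block lies entirely in the flange; analyse as a rectangular beam of width b_f.
M_n = T(d − a/2) = 206.25 × (18.9 − 0.4335) = 3808.7 kip·in.
M_n = 3808.7/12 = 317.39 kip·ft.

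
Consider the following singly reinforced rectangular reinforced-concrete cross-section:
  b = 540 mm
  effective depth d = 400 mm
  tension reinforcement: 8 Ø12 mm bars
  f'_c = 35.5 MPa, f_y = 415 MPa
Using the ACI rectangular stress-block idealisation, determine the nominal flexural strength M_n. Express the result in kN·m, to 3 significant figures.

A_s = 8 × 113 = 904 mm².
T = A_s f_y = 904 × 415 = 375160 N = 375.16 kN.
From C = T: a = T/(0.85 f'_c b) = 375160/(0.85 × 35.5 × 540) = 23.02 mm.
M_n = T(d − a/2) = 375.16 kN × (400 − 11.51) mm = 145.75 kN·m.

M_n ≈ 146 kN·m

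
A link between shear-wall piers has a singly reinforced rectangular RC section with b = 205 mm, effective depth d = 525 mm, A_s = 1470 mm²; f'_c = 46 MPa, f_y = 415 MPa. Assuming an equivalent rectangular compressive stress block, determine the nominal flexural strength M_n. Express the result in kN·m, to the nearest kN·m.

M_n ≈ 297 kN·m

T = A_s f_y = 1470 × 415 = 610050 N = 610.05 kN.
From C = T: a = T/(0.85 f'_c b) = 610050/(0.85 × 46 × 205) = 76.11 mm.
M_n = T(d − a/2) = 610.05 kN × (525 − 38.055) mm = 297.06 kN·m.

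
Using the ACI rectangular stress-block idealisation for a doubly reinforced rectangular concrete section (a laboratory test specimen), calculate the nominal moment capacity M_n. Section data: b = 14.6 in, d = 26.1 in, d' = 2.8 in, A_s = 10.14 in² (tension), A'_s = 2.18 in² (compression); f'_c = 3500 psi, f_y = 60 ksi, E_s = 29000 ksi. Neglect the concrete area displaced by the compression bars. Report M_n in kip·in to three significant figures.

M_n ≈ 12900 kip·in

Assume both steels yield.
a = (A_s − A'_s) f_y/(0.85 f'_c b) = (10.14 − 2.18) × 60/(0.85 × 3.5 × 14.6) = 10.996 in.
c = a/β₁ = 10.996/0.85 = 12.936 in; ε'_s = 0.003(c − d')/c = 0.0024 ≥ ε_y = 0.0021, so the compression steel yields.
M_n = (A_s − A'_s) f_y (d − a/2) + A'_s f_y (d − d') = 477.6 × (26.1 − 5.498) + 130.8 × (26.1 − 2.8) = 9839.5 + 3047.6 = 12887.1 kip·in.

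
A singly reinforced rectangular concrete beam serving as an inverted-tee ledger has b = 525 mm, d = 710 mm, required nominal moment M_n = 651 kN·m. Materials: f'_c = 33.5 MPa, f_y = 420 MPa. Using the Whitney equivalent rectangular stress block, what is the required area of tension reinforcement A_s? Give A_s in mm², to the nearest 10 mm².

With M_n = 0.85 f'_c a b (d − a/2), solve the quadratic for a:
a = d − √(d² − 2M_n/(0.85 f'_c b)) = 710 − √(710² − 2 × 651×10⁶/(0.85 × 33.5 × 525)) = 64.24 mm.
A_s = 0.85 f'_c a b / f_y = 0.85 × 33.5 × 64.24 × 525 / 420 = 2286.5 mm².

A_s ≈ 2290 mm²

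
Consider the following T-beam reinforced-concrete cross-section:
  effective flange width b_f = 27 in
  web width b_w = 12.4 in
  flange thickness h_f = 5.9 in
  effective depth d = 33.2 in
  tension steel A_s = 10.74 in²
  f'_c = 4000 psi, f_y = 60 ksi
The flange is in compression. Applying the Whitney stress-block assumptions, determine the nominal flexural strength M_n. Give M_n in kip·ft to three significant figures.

Tension: T = A_s f_y = 10.74 × 60 = 644.4 kips.
Try a within the flange: a = T/(0.85 f'_c b_f) = 644.4/(0.85 × 4 × 27) = 7.020 in.
a = 7.020 > h_f = 5.9 in: the block extends into the web. Split into flange-overhang and web parts.
C_f = 0.85 f'_c (b_f − b_w) h_f = 0.85 × 4 × (27 − 12.4) × 5.9 = 292.9 kips.
Remaining web compression depth: a_w = (T − C_f)/(0.85 f'_c b_w) = (644.4 − 292.9)/(0.85 × 4 × 12.4) = 8.337 in.
M_n = C_f(d − h_f/2) + (T − C_f)(d − a_w/2) = 292.9 × (33.2 − 2.95) + 351.5 × (33.2 − 4.1685) = 8860.2 + 10204.6 = 19064.8 kip·in.
M_n = 19064.8/12 = 1588.73 kip·ft.

M_n ≈ 1590 kip·ft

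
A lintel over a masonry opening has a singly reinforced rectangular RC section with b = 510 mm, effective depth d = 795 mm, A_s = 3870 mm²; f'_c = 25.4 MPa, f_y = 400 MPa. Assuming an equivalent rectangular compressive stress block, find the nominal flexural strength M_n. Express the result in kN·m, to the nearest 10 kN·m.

T = A_s f_y = 3870 × 400 = 1548000 N = 1548 kN.
From C = T: a = T/(0.85 f'_c b) = 1548000/(0.85 × 25.4 × 510) = 140.59 mm.
M_n = T(d − a/2) = 1548 kN × (795 − 70.295) mm = 1121.84 kN·m.

M_n ≈ 1120 kN·m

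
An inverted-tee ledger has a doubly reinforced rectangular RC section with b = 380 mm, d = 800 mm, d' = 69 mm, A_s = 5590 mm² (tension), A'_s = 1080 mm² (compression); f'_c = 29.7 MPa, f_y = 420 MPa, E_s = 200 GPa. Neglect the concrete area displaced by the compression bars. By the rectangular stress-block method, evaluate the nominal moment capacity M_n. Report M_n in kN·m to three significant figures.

Assume both tension and compression steel yield.
Net tension couple steel: A_s − A'_s = 4510 mm².
a = (A_s − A'_s) f_y / (0.85 f'_c b) = 1894200/(0.85 × 29.7 × 380) = 197.45 mm.
c = a/β₁ = 197.45/0.838 = 235.62 mm; ε'_s = 0.003(c − d')/c = 0.0021 ≥ f_y/E_s = 0.0021, so compression steel does yield.
M_n = (A_s − A'_s) f_y (d − a/2) + A'_s f_y (d − d') = [1894200 × (800 − 98.725) + 453600 × (800 − 69)] × 10⁻⁶ = 1328.36 + 331.58 = 1659.94 kN·m.

M_n ≈ 1660 kN·m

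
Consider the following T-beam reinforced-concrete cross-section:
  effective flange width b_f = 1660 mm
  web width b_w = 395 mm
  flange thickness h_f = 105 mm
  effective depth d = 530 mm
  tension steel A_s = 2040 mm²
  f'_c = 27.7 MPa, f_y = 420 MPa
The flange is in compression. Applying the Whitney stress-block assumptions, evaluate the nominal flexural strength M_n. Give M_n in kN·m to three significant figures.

M_n ≈ 445 kN·m

Tension: T = A_s f_y = 2040 × 420 = 856800 N.
Try a within the flange: a = T/(0.85 f'_c b_f) = 856800/(0.85 × 27.7 × 1660) = 21.92 mm.
Since a = 21.92 ≤ h_f = 105 mm, the stress block lies entirely in the flange; analyse as a rectangular beam of width b_f.
M_n = T(d − a/2) = 856800 × (530 − 10.96) = 444.71 × 10⁶ N·mm.
M_n = 444.71 kN·m.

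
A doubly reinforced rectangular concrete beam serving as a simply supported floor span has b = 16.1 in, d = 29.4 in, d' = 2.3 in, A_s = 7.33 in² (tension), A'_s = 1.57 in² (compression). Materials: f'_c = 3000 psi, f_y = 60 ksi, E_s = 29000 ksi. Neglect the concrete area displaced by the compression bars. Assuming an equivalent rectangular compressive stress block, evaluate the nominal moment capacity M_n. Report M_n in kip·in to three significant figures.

M_n ≈ 11300 kip·in

Assume both steels yield.
a = (A_s − A'_s) f_y/(0.85 f'_c b) = (7.33 − 1.57) × 60/(0.85 × 3 × 16.1) = 8.418 in.
c = a/β₁ = 8.418/0.85 = 9.904 in; ε'_s = 0.003(c − d')/c = 0.0023 ≥ ε_y = 0.0021, so the compression steel yields.
M_n = (A_s − A'_s) f_y (d − a/2) + A'_s f_y (d − d') = 345.6 × (29.4 − 4.209) + 94.2 × (29.4 − 2.3) = 8706.0 + 2552.8 = 11258.8 kip·in.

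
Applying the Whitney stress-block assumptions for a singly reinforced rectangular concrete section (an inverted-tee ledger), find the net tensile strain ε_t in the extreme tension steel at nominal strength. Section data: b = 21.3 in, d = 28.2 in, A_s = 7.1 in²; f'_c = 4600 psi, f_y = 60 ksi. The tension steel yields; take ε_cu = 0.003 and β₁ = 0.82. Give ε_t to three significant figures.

ε_t ≈ 0.0106

a = A_s f_y/(0.85 f'_c b) = 5.115 in.
β₁ = 0.82, so c = a/β₁ = 5.115/0.82 = 6.238 in.
From the linear strain diagram with ε_cu = 0.003: ε_t = 0.003 (d − c)/c = 0.003 × (28.2 − 6.238)/6.238 = 0.0106.
Since ε_t ≥ 0.005, the section is tension-controlled.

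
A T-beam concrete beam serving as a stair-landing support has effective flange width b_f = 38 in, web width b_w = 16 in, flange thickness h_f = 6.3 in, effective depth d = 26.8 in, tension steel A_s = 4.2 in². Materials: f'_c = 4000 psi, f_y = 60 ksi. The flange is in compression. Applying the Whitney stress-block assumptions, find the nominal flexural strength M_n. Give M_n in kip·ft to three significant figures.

Tension: T = A_s f_y = 4.2 × 60 = 252 kips.
Try a within the flange: a = T/(0.85 f'_c b_f) = 252/(0.85 × 4 × 38) = 1.950 in.
Since a = 1.950 ≤ h_f = 6.3 in, the stress block lies entirely in the flange; analyse as a rectangular beam of width b_f.
M_n = T(d − a/2) = 252 × (26.8 − 0.975) = 6507.9 kip·in.
M_n = 6507.9/12 = 542.33 kip·ft.

M_n ≈ 542 kip·ft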